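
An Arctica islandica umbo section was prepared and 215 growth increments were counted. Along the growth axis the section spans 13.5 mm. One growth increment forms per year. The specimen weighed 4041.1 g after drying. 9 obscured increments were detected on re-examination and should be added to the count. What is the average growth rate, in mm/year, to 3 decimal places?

Correcting the raw count gives 215 + 9 = 224 true growth increments.
Mean rate = 13.5 mm / 224 years ≈ 0.060 mm/year.

0.060 mm/year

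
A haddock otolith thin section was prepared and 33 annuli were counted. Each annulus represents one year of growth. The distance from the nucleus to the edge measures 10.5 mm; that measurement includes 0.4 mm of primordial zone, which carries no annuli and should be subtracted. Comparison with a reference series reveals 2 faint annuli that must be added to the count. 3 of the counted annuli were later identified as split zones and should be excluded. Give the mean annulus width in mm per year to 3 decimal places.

After corrections the count is 33 − 3 + 2 = 32 annuli.
Removing the 0.4 mm offcut leaves 10.5 − 0.4 = 10.1 mm.
Extension rate ≈ 10.1 / 32 = 0.316 mm per year.

0.316 mm per year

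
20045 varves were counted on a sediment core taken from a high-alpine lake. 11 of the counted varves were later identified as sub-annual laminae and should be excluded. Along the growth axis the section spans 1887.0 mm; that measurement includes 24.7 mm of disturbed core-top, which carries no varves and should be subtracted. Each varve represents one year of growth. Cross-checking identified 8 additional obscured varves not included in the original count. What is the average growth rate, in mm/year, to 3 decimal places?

Correcting the raw count gives 20045 − 11 + 8 = 20042 true varves.
Net length = 1887.0 − 24.7 = 1862.3 mm.
Mean rate = 1862.3 mm / 20042 years ≈ 0.093 mm/year.

0.093 mm/year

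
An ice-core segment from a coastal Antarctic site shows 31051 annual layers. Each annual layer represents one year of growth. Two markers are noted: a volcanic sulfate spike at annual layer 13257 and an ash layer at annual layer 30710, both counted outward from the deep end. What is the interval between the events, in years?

30710 − 13257 = 17453 annual layers lie between the two events.
That is 17453 years at one annual layer per year.

17453 yr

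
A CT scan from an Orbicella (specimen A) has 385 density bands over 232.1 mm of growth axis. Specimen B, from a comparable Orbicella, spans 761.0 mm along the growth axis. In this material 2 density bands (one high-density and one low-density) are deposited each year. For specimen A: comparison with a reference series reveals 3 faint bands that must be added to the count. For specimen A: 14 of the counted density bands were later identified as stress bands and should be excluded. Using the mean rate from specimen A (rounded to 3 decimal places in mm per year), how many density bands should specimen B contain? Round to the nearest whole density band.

1226 density bands

Specimen A: adjusted count: 385 − 14 + 3 = 374 density bands.
Specimen A: 374 density bands at 2 per year is 374 / 2 = 187 years.
A: Extension rate ≈ 232.1 / 187 = 1.241 mm/year.
For B, 761.0 / 1.241 = 613.22 years; at 2 density bands per year that is 613.22 × 2 ≈ 1226 density bands.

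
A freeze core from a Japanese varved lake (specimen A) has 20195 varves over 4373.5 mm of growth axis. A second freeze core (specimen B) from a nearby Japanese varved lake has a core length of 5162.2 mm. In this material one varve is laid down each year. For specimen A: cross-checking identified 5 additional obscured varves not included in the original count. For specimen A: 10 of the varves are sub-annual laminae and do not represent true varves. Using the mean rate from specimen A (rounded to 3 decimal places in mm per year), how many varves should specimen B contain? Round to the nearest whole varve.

Specimen A: correcting the raw count gives 20195 − 10 + 5 = 20190 true varves.
A: 4373.5 mm over 20190 years gives 4373.5 / 20190 ≈ 0.217 mm/year.
For B, 5162.2 / 0.217 = 23788.94 years ≈ 23789 varves.

23789 varves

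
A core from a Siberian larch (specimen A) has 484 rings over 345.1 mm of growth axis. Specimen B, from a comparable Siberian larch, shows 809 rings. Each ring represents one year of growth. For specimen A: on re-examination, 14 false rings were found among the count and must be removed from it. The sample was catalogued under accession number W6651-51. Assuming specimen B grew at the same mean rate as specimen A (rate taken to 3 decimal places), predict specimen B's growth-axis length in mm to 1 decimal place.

Specimen A: adjusted count: 484 − 14 = 470 rings.
A: Mean rate = 345.1 mm / 470 years ≈ 0.734 mm/year.
B's length ≈ 0.734 × 809 = 593.8 mm.

593.8 mm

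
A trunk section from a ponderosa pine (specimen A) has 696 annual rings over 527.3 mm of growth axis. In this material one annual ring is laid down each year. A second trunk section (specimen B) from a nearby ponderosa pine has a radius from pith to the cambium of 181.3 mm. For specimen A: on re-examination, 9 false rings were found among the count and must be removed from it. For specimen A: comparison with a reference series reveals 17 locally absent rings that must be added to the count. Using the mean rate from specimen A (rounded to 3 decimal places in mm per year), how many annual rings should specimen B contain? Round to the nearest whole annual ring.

Specimen A: after corrections the count is 696 − 9 + 17 = 704 annual rings.
A: 527.3 mm over 704 years gives 527.3 / 704 ≈ 0.749 mm per year.
B spans 181.3 / 0.749 = 242.06 years ≈ 242 annual rings.

242 annual rings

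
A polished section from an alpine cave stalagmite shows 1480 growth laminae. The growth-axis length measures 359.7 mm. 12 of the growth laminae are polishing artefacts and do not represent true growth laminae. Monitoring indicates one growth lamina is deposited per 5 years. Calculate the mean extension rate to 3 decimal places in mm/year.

0.049 mm/year

Adjusted count: 1480 − 12 = 1468 growth laminae.
1468 growth laminae at 5 years each span 1468 × 5 = 7340 years.
Mean rate = 359.7 mm / 7340 years ≈ 0.049 mm/year.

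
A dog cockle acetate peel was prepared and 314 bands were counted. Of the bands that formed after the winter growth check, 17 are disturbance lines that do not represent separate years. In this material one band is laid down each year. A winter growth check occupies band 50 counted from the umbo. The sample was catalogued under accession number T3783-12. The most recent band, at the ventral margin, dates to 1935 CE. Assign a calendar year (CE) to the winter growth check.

The winter growth check sits at band 50 from the umbo, so 314 − 50 = 264 bands formed after it.
Removing the 17 false bands leaves 264 − 17 = 247 true bands beyond the winter growth check.
The band at the ventral margin is 1935 CE, so the winter growth check dates to 1935 − 247 = 1688 CE.

1688 CE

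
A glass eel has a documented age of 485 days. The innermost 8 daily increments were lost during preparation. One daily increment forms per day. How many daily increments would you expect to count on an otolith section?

At one daily increment per day, 485 days correspond to 485 daily increments.
Less the 8 uncaptured daily increments: 485 − 8 = 477.

477 daily increments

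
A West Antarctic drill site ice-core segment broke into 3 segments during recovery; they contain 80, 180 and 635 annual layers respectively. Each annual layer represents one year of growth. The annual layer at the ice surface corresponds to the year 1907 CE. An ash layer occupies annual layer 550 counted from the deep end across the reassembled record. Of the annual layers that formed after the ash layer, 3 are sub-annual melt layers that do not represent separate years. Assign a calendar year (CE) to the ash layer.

Total annual layers = 80 + 180 + 635 = 895.
The ash layer sits at annual layer 550 from the deep end, so 895 − 550 = 345 annual layers formed after it.
Removing the 3 false annual layers leaves 345 − 3 = 342 true annual layers beyond the ash layer.
Counting back 342 years from 1907 CE places the ash layer in 1907 − 342 = 1565 CE.

1565 CE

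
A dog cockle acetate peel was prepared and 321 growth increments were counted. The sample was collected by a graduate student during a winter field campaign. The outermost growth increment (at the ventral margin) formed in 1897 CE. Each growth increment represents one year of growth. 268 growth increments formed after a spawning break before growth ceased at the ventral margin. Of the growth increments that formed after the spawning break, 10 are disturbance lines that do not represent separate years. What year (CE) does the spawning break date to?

268 growth increments post-date the spawning break.
268 − 10 false = 258 true growth increments after the spawning break.
1897 − 258 = 1639 CE.

1639 CE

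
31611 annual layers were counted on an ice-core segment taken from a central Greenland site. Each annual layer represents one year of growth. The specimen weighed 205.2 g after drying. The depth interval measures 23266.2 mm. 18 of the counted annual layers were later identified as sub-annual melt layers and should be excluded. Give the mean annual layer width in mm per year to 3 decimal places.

True annual layer count = 31611 − 18 = 31593.
Mean rate = 23266.2 mm / 31593 years ≈ 0.736 mm per year.

0.736 mm per year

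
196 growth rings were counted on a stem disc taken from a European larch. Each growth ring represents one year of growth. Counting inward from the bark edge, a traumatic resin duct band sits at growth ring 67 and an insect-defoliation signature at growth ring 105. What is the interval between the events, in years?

105 − 67 = 38 growth rings lie between the two events.
That is 38 years at one growth ring per year.

38 years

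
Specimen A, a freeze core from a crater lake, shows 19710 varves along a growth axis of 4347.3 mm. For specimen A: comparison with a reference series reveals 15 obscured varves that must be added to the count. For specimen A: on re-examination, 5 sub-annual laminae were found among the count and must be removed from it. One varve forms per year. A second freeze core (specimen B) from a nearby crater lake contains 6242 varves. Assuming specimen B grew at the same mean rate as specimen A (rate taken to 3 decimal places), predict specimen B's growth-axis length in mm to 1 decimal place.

1373.2 mm

Specimen A: after corrections the count is 19710 − 5 + 15 = 19720 varves.
A: Mean rate = 4347.3 mm / 19720 years ≈ 0.220 mm/yr.
B's length ≈ 0.220 × 6242 = 1373.2 mm.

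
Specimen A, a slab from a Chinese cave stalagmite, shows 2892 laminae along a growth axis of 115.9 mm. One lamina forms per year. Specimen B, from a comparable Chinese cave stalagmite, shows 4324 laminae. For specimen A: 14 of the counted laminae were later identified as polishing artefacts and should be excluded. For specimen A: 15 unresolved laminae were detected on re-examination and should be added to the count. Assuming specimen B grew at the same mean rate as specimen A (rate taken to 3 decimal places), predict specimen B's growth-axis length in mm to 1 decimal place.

Specimen A: after corrections the count is 2892 − 14 + 15 = 2893 laminae.
A: 115.9 mm over 2893 years gives 115.9 / 2893 ≈ 0.040 mm per year.
Length of B = 0.040 × 4324 = 173.0 mm.

173.0 mm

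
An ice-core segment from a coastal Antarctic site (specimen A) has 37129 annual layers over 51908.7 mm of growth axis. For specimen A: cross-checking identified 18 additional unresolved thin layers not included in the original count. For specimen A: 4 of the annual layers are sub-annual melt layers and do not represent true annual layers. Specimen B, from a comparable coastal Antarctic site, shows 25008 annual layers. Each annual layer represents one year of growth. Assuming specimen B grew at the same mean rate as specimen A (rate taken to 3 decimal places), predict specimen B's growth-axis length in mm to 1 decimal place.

Specimen A: adjusted count: 37129 − 4 + 18 = 37143 annual layers.
A: Extension rate ≈ 51908.7 / 37143 = 1.398 mm/year.
Length of B = 1.398 × 25008 = 34961.2 mm.

34961.2 mm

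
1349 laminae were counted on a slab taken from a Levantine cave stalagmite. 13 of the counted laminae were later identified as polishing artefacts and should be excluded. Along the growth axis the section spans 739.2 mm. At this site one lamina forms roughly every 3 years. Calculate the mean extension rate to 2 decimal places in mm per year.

0.18 mm per year

True lamina count = 1349 − 13 = 1336.
At 3 years per lamina, 1336 × 3 = 4008 years.
739.2 mm over 4008 years gives 739.2 / 4008 ≈ 0.18 mm per year.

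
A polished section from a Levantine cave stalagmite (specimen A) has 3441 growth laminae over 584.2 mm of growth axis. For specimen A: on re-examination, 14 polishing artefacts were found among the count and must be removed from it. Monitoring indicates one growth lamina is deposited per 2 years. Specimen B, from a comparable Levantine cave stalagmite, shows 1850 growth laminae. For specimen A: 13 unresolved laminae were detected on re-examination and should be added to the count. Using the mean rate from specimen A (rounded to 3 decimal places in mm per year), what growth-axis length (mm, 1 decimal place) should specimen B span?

314.5 mm

Specimen A: after corrections the count is 3441 − 14 + 13 = 3440 growth laminae.
Specimen A: multiplying by 2 years per growth lamina: 3440 × 2 = 6880 years.
A: 584.2 mm over 6880 years gives 584.2 / 6880 ≈ 0.085 mm per year.
Specimen B: multiplying by 2 years per growth lamina: 1850 × 2 = 3700 years. Length of B = 0.085 × 3700 = 314.5 mm.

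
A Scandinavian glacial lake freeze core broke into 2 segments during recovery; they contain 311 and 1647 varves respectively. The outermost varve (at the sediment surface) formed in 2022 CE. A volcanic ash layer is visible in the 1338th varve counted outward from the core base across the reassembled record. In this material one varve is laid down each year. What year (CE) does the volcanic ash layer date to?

Total varves = 311 + 1647 = 1958.
1958 − 1338 = 620 varves lie beyond the volcanic ash layer toward the sediment surface.
Counting back 620 years from 2022 CE places the volcanic ash layer in 2022 − 620 = 1402 CE.

1402 CE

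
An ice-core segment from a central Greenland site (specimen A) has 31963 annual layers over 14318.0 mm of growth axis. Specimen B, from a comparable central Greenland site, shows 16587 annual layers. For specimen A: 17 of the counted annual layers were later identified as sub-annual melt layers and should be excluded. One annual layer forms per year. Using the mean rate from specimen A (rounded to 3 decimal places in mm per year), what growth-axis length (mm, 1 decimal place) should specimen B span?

7431.0 mm

Specimen A: adjusted count: 31963 − 17 = 31946 annual layers.
A: Extension rate ≈ 14318.0 / 31946 = 0.448 mm/year.
B's length ≈ 0.448 × 16587 = 7431.0 mm.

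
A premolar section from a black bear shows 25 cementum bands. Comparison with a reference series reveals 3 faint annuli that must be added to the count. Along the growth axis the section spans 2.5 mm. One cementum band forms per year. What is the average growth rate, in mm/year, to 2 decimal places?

True cementum band count = 25 + 3 = 28.
2.5 mm over 28 years gives 2.5 / 28 ≈ 0.09 mm/year.

0.09 mm/year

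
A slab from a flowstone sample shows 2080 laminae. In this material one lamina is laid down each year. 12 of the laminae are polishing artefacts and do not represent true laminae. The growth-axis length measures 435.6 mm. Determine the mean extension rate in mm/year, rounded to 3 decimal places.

True lamina count = 2080 − 12 = 2068.
Extension rate ≈ 435.6 / 2068 = 0.211 mm/year.

0.211 mm/year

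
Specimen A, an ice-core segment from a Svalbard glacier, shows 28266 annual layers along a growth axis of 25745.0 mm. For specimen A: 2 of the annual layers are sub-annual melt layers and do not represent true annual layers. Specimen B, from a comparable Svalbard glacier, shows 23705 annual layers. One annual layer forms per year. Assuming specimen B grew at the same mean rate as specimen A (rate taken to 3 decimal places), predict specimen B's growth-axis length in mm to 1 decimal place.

Specimen A: after corrections the count is 28266 − 2 = 28264 annual layers.
A: 25745.0 mm over 28264 years gives 25745.0 / 28264 ≈ 0.911 mm/year.
Length of B = 0.911 × 23705 = 21595.3 mm.

21595.3 mm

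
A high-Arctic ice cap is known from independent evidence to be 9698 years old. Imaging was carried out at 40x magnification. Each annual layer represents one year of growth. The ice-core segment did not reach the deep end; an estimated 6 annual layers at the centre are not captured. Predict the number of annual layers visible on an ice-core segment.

9692 annual layers

One annual layer per year gives 9698 annual layers over 9698 years.
Subtracting the 6 annual layers not captured gives 9698 − 6 = 9692 annual layers in the record.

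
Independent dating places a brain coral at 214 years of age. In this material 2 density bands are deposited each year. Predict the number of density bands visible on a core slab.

428 density bands

Expected density bands: 214 × 2 = 428.
So 428 density bands should be present.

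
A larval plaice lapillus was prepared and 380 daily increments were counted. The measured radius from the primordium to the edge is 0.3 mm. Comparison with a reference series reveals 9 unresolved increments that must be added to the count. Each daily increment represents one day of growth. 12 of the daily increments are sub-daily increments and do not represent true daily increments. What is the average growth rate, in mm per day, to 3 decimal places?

Correcting the raw count gives 380 − 12 + 9 = 377 true daily increments.
0.3 mm over 377 days gives 0.3 / 377 ≈ 0.001 mm per day.

0.001 mm per day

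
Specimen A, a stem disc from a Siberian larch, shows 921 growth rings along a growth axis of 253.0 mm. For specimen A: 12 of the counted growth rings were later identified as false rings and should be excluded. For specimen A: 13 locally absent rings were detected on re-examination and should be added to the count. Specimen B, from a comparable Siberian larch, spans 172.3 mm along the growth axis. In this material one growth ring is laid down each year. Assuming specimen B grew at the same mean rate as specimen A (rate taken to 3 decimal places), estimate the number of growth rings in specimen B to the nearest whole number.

Specimen A: after corrections the count is 921 − 12 + 13 = 922 growth rings.
A: 253.0 mm over 922 years gives 253.0 / 922 ≈ 0.274 mm per year.
Specimen B: 172.3 mm / 0.274 mm per year = 628.83 years ≈ 629 growth rings.

629 growth rings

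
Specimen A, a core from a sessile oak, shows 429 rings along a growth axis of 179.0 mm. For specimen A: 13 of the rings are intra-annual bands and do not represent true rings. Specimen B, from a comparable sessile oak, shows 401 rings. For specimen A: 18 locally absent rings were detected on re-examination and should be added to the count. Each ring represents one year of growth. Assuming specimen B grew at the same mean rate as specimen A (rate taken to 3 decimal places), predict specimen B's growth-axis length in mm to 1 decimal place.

Specimen A: correcting the raw count gives 429 − 13 + 18 = 434 true rings.
A: Extension rate ≈ 179.0 / 434 = 0.412 mm per year.
For B, 0.412 mm/year × 401 years = 165.2 mm.

165.2 mm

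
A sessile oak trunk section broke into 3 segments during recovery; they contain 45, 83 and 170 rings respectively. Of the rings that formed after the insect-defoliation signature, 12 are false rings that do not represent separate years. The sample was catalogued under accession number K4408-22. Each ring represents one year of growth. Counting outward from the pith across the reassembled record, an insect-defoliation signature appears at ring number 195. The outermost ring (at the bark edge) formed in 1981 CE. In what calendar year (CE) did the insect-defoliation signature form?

1890 CE

Total rings = 45 + 83 + 170 = 298.
298 − 195 = 103 rings lie beyond the insect-defoliation signature toward the bark edge.
Excluding 12 false rings: 103 − 12 = 91.
Counting back 91 years from 1981 CE places the insect-defoliation signature in 1981 − 91 = 1890 CE.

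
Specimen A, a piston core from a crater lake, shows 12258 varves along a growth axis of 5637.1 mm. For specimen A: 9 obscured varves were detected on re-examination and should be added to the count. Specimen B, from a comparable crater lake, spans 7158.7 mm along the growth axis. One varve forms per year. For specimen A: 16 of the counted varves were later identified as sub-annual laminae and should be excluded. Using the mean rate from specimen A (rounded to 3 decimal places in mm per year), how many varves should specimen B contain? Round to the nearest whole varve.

15562 varves

Specimen A: true varve count = 12258 − 16 + 9 = 12251.
A: Extension rate ≈ 5637.1 / 12251 = 0.460 mm per year.
Specimen B: 7158.7 mm / 0.460 mm per year = 15562.39 years ≈ 15562 varves.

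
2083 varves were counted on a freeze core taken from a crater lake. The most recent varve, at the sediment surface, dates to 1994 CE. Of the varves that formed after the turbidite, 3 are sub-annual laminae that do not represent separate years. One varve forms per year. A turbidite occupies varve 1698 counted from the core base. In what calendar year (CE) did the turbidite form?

The turbidite sits at varve 1698 from the core base, so 2083 − 1698 = 385 varves formed after it.
385 − 3 false = 382 true varves after the turbidite.
The varve at the sediment surface is 1994 CE, so the turbidite dates to 1994 − 382 = 1612 CE.

1612 CE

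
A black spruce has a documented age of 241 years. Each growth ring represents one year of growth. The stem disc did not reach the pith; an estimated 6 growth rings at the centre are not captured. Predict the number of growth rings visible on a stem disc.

One growth ring per year gives 241 growth rings over 241 years.
241 − 6 missed = 235 growth rings expected in the prepared section.

235 growth rings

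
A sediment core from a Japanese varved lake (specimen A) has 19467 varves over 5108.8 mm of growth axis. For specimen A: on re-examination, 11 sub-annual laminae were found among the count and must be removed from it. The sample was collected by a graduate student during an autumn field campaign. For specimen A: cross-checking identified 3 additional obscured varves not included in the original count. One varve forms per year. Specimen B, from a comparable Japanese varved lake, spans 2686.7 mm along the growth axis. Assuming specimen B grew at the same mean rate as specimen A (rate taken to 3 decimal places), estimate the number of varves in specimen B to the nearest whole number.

Specimen A: correcting the raw count gives 19467 − 11 + 3 = 19459 true varves.
A: Extension rate ≈ 5108.8 / 19459 = 0.263 mm/yr.
Specimen B: 2686.7 mm / 0.263 mm per year = 10215.59 years ≈ 10216 varves.

10216 varves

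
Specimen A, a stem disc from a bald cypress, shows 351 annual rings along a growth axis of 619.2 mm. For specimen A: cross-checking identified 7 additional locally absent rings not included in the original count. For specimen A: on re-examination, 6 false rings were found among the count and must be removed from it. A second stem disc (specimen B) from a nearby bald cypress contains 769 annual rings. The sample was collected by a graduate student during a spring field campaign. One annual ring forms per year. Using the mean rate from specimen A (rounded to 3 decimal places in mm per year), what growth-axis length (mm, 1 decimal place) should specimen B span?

Specimen A: true annual ring count = 351 − 6 + 7 = 352.
A: Extension rate ≈ 619.2 / 352 = 1.759 mm/year.
Length of B = 1.759 × 769 = 1352.7 mm.

1352.7 mm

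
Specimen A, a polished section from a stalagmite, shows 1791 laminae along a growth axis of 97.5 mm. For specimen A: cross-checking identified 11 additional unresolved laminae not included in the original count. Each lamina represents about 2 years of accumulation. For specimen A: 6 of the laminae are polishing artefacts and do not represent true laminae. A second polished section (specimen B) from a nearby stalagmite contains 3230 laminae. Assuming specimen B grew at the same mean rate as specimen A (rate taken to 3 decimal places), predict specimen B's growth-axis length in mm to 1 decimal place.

174.4 mm

Specimen A: true lamina count = 1791 − 6 + 11 = 1796.
Specimen A: multiplying by 2 years per lamina: 1796 × 2 = 3592 years.
A: 97.5 mm over 3592 years gives 97.5 / 3592 ≈ 0.027 mm per year.
Specimen B: multiplying by 2 years per lamina: 3230 × 2 = 6460 years. Length of B = 0.027 × 6460 = 174.4 mm.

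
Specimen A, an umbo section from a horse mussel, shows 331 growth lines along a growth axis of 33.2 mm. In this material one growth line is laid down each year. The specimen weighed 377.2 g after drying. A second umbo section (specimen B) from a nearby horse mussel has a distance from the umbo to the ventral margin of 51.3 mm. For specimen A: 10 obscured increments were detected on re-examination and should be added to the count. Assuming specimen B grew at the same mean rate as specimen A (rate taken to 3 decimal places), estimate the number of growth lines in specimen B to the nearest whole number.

Specimen A: adjusted count: 331 + 10 = 341 growth lines.
A: 33.2 mm over 341 years gives 33.2 / 341 ≈ 0.097 mm per year.
Specimen B: 51.3 mm / 0.097 mm per year = 528.87 years ≈ 529 growth lines.

529 growth lines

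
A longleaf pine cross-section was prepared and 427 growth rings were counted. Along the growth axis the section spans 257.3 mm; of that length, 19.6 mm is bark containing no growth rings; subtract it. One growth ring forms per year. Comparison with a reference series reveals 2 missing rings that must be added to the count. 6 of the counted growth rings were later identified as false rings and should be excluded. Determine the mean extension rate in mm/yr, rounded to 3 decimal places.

Adjusted count: 427 − 6 + 2 = 423 growth rings.
Net length = 257.3 − 19.6 = 237.7 mm.
237.7 mm over 423 years gives 237.7 / 423 ≈ 0.562 mm/yr.

0.562 mm/yr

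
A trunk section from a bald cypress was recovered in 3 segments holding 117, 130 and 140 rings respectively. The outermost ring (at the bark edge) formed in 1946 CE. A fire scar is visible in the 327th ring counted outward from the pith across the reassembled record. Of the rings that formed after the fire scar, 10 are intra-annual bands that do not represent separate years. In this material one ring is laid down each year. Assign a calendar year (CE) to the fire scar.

Total rings = 117 + 130 + 140 = 387.
Between ring 327 and the bark edge there are 387 − 327 = 60 rings.
60 − 10 false = 50 true rings after the fire scar.
1946 − 50 = 1896 CE.

1896 CE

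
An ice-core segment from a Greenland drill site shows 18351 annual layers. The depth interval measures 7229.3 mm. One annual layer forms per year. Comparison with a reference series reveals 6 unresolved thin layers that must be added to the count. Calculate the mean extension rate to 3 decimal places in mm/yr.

True annual layer count = 18351 + 6 = 18357.
Extension rate ≈ 7229.3 / 18357 = 0.394 mm/yr.

0.394 mm/yr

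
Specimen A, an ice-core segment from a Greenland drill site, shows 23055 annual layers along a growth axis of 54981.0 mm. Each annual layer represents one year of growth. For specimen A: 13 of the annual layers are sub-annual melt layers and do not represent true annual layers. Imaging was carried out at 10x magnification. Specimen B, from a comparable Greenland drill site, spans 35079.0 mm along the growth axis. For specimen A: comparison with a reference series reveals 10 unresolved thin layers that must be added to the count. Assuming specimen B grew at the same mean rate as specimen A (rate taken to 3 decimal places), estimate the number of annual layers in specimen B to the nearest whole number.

14708 annual layers

Specimen A: correcting the raw count gives 23055 − 13 + 10 = 23052 true annual layers.
A: Mean rate = 54981.0 mm / 23052 years ≈ 2.385 mm/year.
For B, 35079.0 / 2.385 = 14708.18 years ≈ 14708 annual layers.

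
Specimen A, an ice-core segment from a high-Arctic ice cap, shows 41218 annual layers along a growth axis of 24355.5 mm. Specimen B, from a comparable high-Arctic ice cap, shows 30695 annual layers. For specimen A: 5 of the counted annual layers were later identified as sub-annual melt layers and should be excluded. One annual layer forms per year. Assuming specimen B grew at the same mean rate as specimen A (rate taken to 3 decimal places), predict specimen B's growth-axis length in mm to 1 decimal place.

Specimen A: true annual layer count = 41218 − 5 = 41213.
A: Extension rate ≈ 24355.5 / 41213 = 0.591 mm per year.
B's length ≈ 0.591 × 30695 = 18140.7 mm.

18140.7 mm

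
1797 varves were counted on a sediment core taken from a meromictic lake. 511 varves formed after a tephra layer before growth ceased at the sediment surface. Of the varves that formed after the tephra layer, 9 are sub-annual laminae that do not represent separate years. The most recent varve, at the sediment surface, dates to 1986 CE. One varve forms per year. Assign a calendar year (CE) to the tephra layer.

511 varves formed after the tephra layer.
Removing the 9 false varves leaves 511 − 9 = 502 true varves beyond the tephra layer.
Counting back 502 years from 1986 CE places the tephra layer in 1986 − 502 = 1484 CE.

1484 CE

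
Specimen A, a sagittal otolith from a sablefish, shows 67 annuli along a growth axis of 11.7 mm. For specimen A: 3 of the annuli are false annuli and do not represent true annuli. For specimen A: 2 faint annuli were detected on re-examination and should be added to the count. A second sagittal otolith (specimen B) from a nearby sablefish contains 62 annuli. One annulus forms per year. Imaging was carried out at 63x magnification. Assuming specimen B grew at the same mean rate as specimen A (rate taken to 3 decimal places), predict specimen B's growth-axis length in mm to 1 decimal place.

11.0 mm

Specimen A: after corrections the count is 67 − 3 + 2 = 66 annuli.
A: 11.7 mm over 66 years gives 11.7 / 66 ≈ 0.177 mm/year.
For B, 0.177 mm/year × 62 years = 11.0 mm.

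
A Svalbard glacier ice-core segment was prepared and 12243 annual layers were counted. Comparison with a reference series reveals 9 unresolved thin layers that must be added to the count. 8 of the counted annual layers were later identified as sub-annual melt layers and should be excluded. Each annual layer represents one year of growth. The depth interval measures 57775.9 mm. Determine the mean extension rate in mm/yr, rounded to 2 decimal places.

After corrections the count is 12243 − 8 + 9 = 12244 annual layers.
Mean rate = 57775.9 mm / 12244 years ≈ 4.72 mm/yr.

4.72 mm/yr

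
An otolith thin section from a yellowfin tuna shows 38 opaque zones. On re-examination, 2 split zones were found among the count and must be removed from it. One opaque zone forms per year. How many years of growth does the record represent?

36 years

After corrections the count is 38 − 2 = 36 opaque zones.
With a one-to-one opaque zone periodicity this is 36 years.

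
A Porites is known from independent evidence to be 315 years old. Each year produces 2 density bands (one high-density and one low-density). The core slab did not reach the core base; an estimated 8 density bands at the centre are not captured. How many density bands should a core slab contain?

622 density bands

315 years at 2 density bands per year gives 315 × 2 = 630 density bands.
Subtracting the 8 density bands not captured gives 630 − 8 = 622 density bands in the record.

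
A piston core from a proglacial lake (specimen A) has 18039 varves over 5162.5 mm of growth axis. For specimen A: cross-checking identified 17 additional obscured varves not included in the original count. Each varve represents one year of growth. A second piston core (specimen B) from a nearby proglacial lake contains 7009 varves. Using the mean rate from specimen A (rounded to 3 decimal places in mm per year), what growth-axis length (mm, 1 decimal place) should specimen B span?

2004.6 mm

Specimen A: adjusted count: 18039 + 17 = 18056 varves.
A: 5162.5 mm over 18056 years gives 5162.5 / 18056 ≈ 0.286 mm/yr.
B's length ≈ 0.286 × 7009 = 2004.6 mm.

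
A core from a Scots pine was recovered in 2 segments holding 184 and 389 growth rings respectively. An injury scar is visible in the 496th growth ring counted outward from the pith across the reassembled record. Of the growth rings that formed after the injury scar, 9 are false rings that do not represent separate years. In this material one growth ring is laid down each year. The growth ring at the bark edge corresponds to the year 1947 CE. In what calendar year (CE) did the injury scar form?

1879 CE

Total growth rings = 184 + 389 = 573.
The injury scar sits at growth ring 496 from the pith, so 573 − 496 = 77 growth rings formed after it.
Removing the 9 false growth rings leaves 77 − 9 = 68 true growth rings beyond the injury scar.
Counting back 68 years from 1947 CE places the injury scar in 1947 − 68 = 1879 CE.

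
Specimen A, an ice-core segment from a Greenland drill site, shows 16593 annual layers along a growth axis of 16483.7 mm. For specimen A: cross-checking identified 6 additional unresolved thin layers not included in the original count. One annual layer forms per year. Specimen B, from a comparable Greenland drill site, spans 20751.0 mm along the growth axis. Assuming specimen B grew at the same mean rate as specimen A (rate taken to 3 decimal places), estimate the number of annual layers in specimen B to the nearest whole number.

20897 annual layers

Specimen A: correcting the raw count gives 16593 + 6 = 16599 true annual layers.
A: 16483.7 mm over 16599 years gives 16483.7 / 16599 ≈ 0.993 mm per year.
B spans 20751.0 / 0.993 = 20897.28 years ≈ 20897 annual layers.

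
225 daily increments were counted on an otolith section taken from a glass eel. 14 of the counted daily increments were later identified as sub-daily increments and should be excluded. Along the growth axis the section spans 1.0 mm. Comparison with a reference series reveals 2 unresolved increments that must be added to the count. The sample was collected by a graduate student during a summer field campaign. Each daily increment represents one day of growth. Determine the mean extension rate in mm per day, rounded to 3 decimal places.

Adjusted count: 225 − 14 + 2 = 213 daily increments.
Mean rate = 1.0 mm / 213 days ≈ 0.005 mm per day.

0.005 mm per day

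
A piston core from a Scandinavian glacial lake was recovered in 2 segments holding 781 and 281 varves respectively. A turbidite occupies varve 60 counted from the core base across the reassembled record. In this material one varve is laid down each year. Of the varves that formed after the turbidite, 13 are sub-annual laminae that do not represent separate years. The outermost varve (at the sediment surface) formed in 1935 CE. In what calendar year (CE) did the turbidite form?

Total varves = 781 + 281 = 1062.
1062 − 60 = 1002 varves lie beyond the turbidite toward the sediment surface.
Removing the 13 false varves leaves 1002 − 13 = 989 true varves beyond the turbidite.
Counting back 989 years from 1935 CE places the turbidite in 1935 − 989 = 946 CE.

946 CE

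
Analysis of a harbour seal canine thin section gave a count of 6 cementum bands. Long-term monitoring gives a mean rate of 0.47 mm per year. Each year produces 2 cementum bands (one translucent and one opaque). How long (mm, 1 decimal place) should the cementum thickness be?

6 cementum bands at 2 per year is 6 / 2 = 3 years.
Predicted length = 0.47 mm/year × 3 years = 1.4 mm.

1.4 mm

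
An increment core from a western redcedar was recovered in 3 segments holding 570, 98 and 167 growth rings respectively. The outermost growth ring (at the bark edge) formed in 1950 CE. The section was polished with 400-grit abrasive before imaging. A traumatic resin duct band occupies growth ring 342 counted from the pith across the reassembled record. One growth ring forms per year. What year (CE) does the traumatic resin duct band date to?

Total growth rings = 570 + 98 + 167 = 835.
835 − 342 = 493 growth rings lie beyond the traumatic resin duct band toward the bark edge.
Counting back 493 years from 1950 CE places the traumatic resin duct band in 1950 − 493 = 1457 CE.

1457 CE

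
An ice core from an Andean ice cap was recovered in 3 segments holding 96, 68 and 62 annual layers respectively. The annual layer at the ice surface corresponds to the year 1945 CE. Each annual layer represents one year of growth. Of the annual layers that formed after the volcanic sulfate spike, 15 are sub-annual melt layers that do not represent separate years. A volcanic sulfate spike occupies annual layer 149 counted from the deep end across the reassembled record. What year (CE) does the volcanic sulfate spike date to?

1883 CE

Total annual layers = 96 + 68 + 62 = 226.
The volcanic sulfate spike sits at annual layer 149 from the deep end, so 226 − 149 = 77 annual layers formed after it.
Removing the 15 false annual layers leaves 77 − 15 = 62 true annual layers beyond the volcanic sulfate spike.
The annual layer at the ice surface is 1945 CE, so the volcanic sulfate spike dates to 1945 − 62 = 1883 CE.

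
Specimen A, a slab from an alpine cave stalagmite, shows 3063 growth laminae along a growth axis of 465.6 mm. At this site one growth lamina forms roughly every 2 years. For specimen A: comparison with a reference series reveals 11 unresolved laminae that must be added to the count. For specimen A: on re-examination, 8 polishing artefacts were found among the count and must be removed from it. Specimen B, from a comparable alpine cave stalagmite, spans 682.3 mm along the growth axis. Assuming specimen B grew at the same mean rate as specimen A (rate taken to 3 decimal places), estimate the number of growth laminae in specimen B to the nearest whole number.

Specimen A: adjusted count: 3063 − 8 + 11 = 3066 growth laminae.
Specimen A: multiplying by 2 years per growth lamina: 3066 × 2 = 6132 years.
A: 465.6 mm over 6132 years gives 465.6 / 6132 ≈ 0.076 mm per year.
For B, 682.3 / 0.076 = 8977.63 years; at 2 years per growth lamina that is 8977.63 / 2 ≈ 4489 growth laminae.

4489 growth laminae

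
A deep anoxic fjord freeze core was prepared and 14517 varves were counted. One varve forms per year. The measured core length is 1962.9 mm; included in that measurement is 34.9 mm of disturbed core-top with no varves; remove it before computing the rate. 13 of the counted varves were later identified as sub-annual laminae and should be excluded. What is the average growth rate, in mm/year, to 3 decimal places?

0.133 mm/year

True varve count = 14517 − 13 = 14504.
Removing the 34.9 mm offcut leaves 1962.9 − 34.9 = 1928.0 mm.
Extension rate ≈ 1928.0 / 14504 = 0.133 mm/year.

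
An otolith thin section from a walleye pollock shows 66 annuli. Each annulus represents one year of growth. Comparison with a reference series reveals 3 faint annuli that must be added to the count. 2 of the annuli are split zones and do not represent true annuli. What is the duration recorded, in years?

67 yr

Correcting the raw count gives 66 − 2 + 3 = 67 true annuli.
With a one-to-one annulus periodicity this is 67 years.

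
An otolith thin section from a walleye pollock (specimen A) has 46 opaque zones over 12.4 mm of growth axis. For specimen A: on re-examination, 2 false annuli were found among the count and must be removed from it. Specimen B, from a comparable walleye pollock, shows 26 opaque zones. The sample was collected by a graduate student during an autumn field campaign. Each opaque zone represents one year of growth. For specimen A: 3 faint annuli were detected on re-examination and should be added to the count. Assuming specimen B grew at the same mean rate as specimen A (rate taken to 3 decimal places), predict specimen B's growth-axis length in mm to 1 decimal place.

6.9 mm

Specimen A: true opaque zone count = 46 − 2 + 3 = 47.
A: 12.4 mm over 47 years gives 12.4 / 47 ≈ 0.264 mm per year.
For B, 0.264 mm/year × 26 years = 6.9 mm.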